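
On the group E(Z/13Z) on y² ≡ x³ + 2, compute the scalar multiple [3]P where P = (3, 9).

Repeated addition: build up to 3P.
2P: tangent at (3, 9): λ = (3·3² + 0)/(2·9) ≡ 1/5. 5⁻¹ ≡ 8 (mod 13) since 5·8 = 40 ≡ 1, so λ ≡ 1·8 ≡ 8.
  x = λ² - 3 - 3 = 64 - 6 ≡ 6; y = λ·(3 - 6) - 9 ≡ 6. → (6, 6)
3P: (6, 6) + (3, 9). λ = (9 - 6)/(3 - 6) ≡ 3/10 mod 13. 10⁻¹ ≡ 4 (mod 13) since 10·4 = 40 ≡ 1, so λ ≡ 12.
  x = λ² - 6 - 3 = 144 - 9 ≡ 5; y = λ·(6 - 5) - 6 ≡ 6. → (5, 6)

(5, 6)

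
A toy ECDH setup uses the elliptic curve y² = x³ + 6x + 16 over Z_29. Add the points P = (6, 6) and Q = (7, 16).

(0, 25)

(6, 6) + (7, 16). λ = (16 - 6)/(7 - 6) ≡ 10/1 mod 29. 1⁻¹ ≡ 1 (mod 29), so λ ≡ 10.
  x = λ² - 6 - 7 = 100 - 13 ≡ 0; y = λ·(6 - 0) - 6 ≡ 25. → (0, 25)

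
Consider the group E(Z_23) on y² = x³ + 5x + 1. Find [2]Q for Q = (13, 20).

tangent at (13, 20): λ = (3·13² + 5)/(2·20) ≡ 6/17. 17⁻¹ ≡ 19 (mod 23) since 17·19 = 323 ≡ 1, so λ ≡ 6·19 ≡ 22.
  x = λ² - 13 - 13 = 484 - 26 ≡ 21; y = λ·(13 - 21) - 20 ≡ 11. → (21, 11)

(21, 11)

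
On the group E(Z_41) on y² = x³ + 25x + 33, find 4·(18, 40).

Write Q = (18, 40).
Double-and-add on 4 = (100)₂. Start with Q = (18, 40) for the leading 1-bit.
double: tangent at (18, 40): λ = (3·18² + 25)/(2·40) ≡ 13/39. 39⁻¹ ≡ 20 (mod 41) since 39·20 = 780 ≡ 1, so λ ≡ 13·20 ≡ 14.
  x = λ² - 18 - 18 = 196 - 36 ≡ 37; y = λ·(18 - 37) - 40 ≡ 22. → (37, 22)
double: tangent at (37, 22): λ = (3·37² + 25)/(2·22) ≡ 32/3. 3⁻¹ ≡ 14 (mod 41), so λ ≡ 32·14 ≡ 38.
  x = λ² - 37 - 37 = 1444 - 74 ≡ 17; y = λ·(37 - 17) - 22 ≡ 0. → (17, 0)

(17, 0)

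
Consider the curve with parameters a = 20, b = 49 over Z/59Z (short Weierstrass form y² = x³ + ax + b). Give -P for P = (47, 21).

-(47, 21) = (47, -21 mod 59) = (47, 38).

(47, 38)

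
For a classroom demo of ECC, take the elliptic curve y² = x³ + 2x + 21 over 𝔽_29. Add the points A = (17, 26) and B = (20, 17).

(17, 26) + (20, 17). λ = (17 - 26)/(20 - 17) ≡ 20/3 mod 29. 3⁻¹ ≡ 10 (mod 29) since 3·10 = 30 ≡ 1, so λ ≡ 26.
  x = λ² - 17 - 20 = 676 - 37 ≡ 1; y = λ·(17 - 1) - 26 ≡ 13. → (1, 13)

(1, 13)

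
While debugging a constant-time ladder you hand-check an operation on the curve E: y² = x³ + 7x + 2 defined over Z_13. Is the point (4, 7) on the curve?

y² = 7² ≡ 10; x³ + 7x + 2 = 94 ≡ 3 (mod 13). 10 ≠ 3.

no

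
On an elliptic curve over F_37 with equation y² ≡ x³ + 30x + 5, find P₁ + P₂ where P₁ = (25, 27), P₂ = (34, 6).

(4, 35)

(25, 27) + (34, 6). λ = (6 - 27)/(34 - 25) ≡ 16/9 mod 37. 9⁻¹ ≡ 33 (mod 37), so λ ≡ 10.
  x = λ² - 25 - 34 = 100 - 59 ≡ 4; y = λ·(25 - 4) - 27 ≡ 35. → (4, 35)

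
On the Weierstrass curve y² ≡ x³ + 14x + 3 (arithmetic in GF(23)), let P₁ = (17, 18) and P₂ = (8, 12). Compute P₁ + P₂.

(17, 18) + (8, 12). λ = (12 - 18)/(8 - 17) ≡ 17/14 mod 23. 14⁻¹ ≡ 5 (mod 23) since 14·5 = 70 ≡ 1, so λ ≡ 16.
  x = λ² - 17 - 8 = 256 - 25 ≡ 1; y = λ·(17 - 1) - 18 ≡ 8. → (1, 8)

(1, 8)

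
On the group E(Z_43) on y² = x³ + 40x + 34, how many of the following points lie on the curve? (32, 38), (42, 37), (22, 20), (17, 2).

1

(32, 38): 38² ≡ 25, rhs ≡ 26 → off.
(42, 37): 37² ≡ 36, rhs ≡ 36 → on.
(22, 20): 20² ≡ 13, rhs ≡ 38 → off.
(17, 2): 2² ≡ 4, rhs ≡ 37 → off.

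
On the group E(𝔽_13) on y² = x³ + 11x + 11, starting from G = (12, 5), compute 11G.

Double-and-add on 11 = (1011)₂. Start with G = (12, 5) for the leading 1-bit.
double: tangent at (12, 5): λ = (3·12² + 11)/(2·5) ≡ 1/10. 10⁻¹ ≡ 4 (mod 13), so λ ≡ 1·4 ≡ 4.
  x = λ² - 12 - 12 = 16 - 24 ≡ 5; y = λ·(12 - 5) - 5 ≡ 10. → (5, 10)
double: tangent at (5, 10): λ = (3·5² + 11)/(2·10) ≡ 8/7. 7⁻¹ ≡ 2 (mod 13), so λ ≡ 8·2 ≡ 3.
  x = λ² - 5 - 5 = 9 - 10 ≡ 12; y = λ·(5 - 12) - 10 ≡ 8. → (12, 8)
add G: (12, 8) + (12, 5): same x and y₁ ≡ -y₂, so the sum is 𝒪.
double: 𝒪 + 𝒪 = 𝒪 (identity).
add G: 𝒪 + (12, 5) = (12, 5) (identity).

(12, 5)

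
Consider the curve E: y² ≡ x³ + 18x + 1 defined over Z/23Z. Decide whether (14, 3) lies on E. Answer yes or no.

no

y² = 3² ≡ 9; x³ + 18x + 1 = 2997 ≡ 7 (mod 23). 9 ≠ 7.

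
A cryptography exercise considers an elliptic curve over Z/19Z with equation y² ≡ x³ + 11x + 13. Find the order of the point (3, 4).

11

2P: tangent at (3, 4): λ = (3·3² + 11)/(2·4) ≡ 0/8. 8⁻¹ ≡ 12 (mod 19), so λ ≡ 0·12 ≡ 0.
  x = λ² - 3 - 3 = 0 - 6 ≡ 13; y = λ·(3 - 13) - 4 ≡ 15. → (13, 15)
3P: (13, 15) + (3, 4). λ = (4 - 15)/(3 - 13) ≡ 8/9 mod 19. 9⁻¹ ≡ 17 (mod 19) since 9·17 = 153 ≡ 1, so λ ≡ 3.
  x = λ² - 13 - 3 = 9 - 16 ≡ 12; y = λ·(13 - 12) - 15 ≡ 7. → (12, 7)
4P: (12, 7) + (3, 4). λ = (4 - 7)/(3 - 12) ≡ 16/10 mod 19. 10⁻¹ ≡ 2 (mod 19), so λ ≡ 13.
  x = λ² - 12 - 3 = 169 - 15 ≡ 2; y = λ·(12 - 2) - 7 ≡ 9. → (2, 9)
5P: (2, 9) + (3, 4). λ = (4 - 9)/(3 - 2) ≡ 14/1 mod 19. 1⁻¹ ≡ 1 (mod 19) since 1·1 = 1 ≡ 1, so λ ≡ 14.
  x = λ² - 2 - 3 = 196 - 5 ≡ 1; y = λ·(2 - 1) - 9 ≡ 5. → (1, 5)
6P: (1, 5) + (3, 4). λ = (4 - 5)/(3 - 1) ≡ 18/2 mod 19. 2⁻¹ ≡ 10 (mod 19), so λ ≡ 9.
  x = λ² - 1 - 3 = 81 - 4 ≡ 1; y = λ·(1 - 1) - 5 ≡ 14. → (1, 14)
7P: (1, 14) + (3, 4). λ = (4 - 14)/(3 - 1) ≡ 9/2 mod 19. 2⁻¹ ≡ 10 (mod 19), so λ ≡ 14.
  x = λ² - 1 - 3 = 196 - 4 ≡ 2; y = λ·(1 - 2) - 14 ≡ 10. → (2, 10)
8P: (2, 10) + (3, 4). λ = (4 - 10)/(3 - 2) ≡ 13/1 mod 19. 1⁻¹ ≡ 1 (mod 19), so λ ≡ 13.
  x = λ² - 2 - 3 = 169 - 5 ≡ 12; y = λ·(2 - 12) - 10 ≡ 12. → (12, 12)
9P: (12, 12) + (3, 4). λ = (4 - 12)/(3 - 12) ≡ 11/10 mod 19. 10⁻¹ ≡ 2 (mod 19), so λ ≡ 3.
  x = λ² - 12 - 3 = 9 - 15 ≡ 13; y = λ·(12 - 13) - 12 ≡ 4. → (13, 4)
10P: (13, 4) + (3, 4). λ = (4 - 4)/(3 - 13) ≡ 0/9 mod 19. 9⁻¹ ≡ 17 (mod 19), so λ ≡ 0.
  x = λ² - 13 - 3 = 0 - 16 ≡ 3; y = λ·(13 - 3) - 4 ≡ 15. → (3, 15)
11P: (3, 15) + (3, 4): same x and y₁ ≡ -y₂, so the sum is O.
11P = O, so the order is 11.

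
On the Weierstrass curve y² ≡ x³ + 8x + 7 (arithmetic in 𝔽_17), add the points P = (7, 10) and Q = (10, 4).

(7, 10) + (10, 4). λ = (4 - 10)/(10 - 7) ≡ 11/3 mod 17. 3⁻¹ ≡ 6 (mod 17), so λ ≡ 15.
  x = λ² - 7 - 10 = 225 - 17 ≡ 4; y = λ·(7 - 4) - 10 ≡ 1. → (4, 1)

(4, 1)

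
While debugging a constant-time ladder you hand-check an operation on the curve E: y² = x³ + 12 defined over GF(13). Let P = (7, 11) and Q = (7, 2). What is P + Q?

The two points share x = 7 and their y-coordinates satisfy 11 + 2 ≡ 0 (mod 13), so they are inverses. Their sum is 𝒪.

O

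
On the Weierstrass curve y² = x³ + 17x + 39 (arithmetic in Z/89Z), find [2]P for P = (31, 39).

tangent at (31, 39): λ = (3·31² + 17)/(2·39) ≡ 52/78. 78⁻¹ ≡ 8 (mod 89), so λ ≡ 52·8 ≡ 60.
  x = λ² - 31 - 31 = 3600 - 62 ≡ 67; y = λ·(31 - 67) - 39 ≡ 26. → (67, 26)

(67, 26)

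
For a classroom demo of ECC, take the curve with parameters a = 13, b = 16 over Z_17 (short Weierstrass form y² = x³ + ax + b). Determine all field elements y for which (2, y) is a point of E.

4, 13

x³ + 13x + 16 = 50 ≡ 16 (mod 17).
Square roots of 16 mod 17: 4 and 13 (since 4² = 16 ≡ 16).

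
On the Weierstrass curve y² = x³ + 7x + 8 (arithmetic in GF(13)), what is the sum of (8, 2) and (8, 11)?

O

The two points share x = 8 and their y-coordinates satisfy 2 + 11 ≡ 0 (mod 13), so they are inverses. Their sum is 𝒪.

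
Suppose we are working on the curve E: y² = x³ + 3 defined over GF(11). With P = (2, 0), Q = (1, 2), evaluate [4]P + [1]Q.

(1, 2)

First 4P:
Repeated addition: build up to 4P.
2P: (2, 0) + (2, 0): same x and y₁ ≡ -y₂, so the sum is O.
3P: O + (2, 0) = (2, 0) (identity).
4P: (2, 0) + (2, 0): same x and y₁ ≡ -y₂, so the sum is O.
4P = O.
Finally 4P + Q:
O + (1, 2) = (1, 2) (identity).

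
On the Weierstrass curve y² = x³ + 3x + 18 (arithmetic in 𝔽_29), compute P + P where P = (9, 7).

tangent at (9, 7): λ = (3·9² + 3)/(2·7) ≡ 14/14. 14⁻¹ ≡ 27 (mod 29) since 14·27 = 378 ≡ 1, so λ ≡ 14·27 ≡ 1.
  x = λ² - 9 - 9 = 1 - 18 ≡ 12; y = λ·(9 - 12) - 7 ≡ 19. → (12, 19)

(12, 19)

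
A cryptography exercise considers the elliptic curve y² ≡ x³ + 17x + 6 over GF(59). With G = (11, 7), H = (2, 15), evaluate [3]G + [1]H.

(27, 18)

First 3G:
Repeated addition: build up to 3G.
2G: tangent at (11, 7): λ = (3·11² + 17)/(2·7) ≡ 26/14. 14⁻¹ ≡ 38 (mod 59), so λ ≡ 26·38 ≡ 44.
  x = λ² - 11 - 11 = 1936 - 22 ≡ 26; y = λ·(11 - 26) - 7 ≡ 41. → (26, 41)
3G: (26, 41) + (11, 7). λ = (7 - 41)/(11 - 26) ≡ 25/44 mod 59. 44⁻¹ ≡ 55 (mod 59) since 44·55 = 2420 ≡ 1, so λ ≡ 18.
  x = λ² - 26 - 11 = 324 - 37 ≡ 51; y = λ·(26 - 51) - 41 ≡ 40. → (51, 40)
3G = (51, 40).
Finally 3G + H:
(51, 40) + (2, 15). λ = (15 - 40)/(2 - 51) ≡ 34/10 mod 59. 10⁻¹ ≡ 6 (mod 59), so λ ≡ 27.
  x = λ² - 51 - 2 = 729 - 53 ≡ 27; y = λ·(51 - 27) - 40 ≡ 18. → (27, 18)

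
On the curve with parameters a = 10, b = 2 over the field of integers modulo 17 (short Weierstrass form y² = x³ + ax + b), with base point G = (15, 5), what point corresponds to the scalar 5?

Repeated addition: build up to 5G.
2G: tangent at (15, 5): λ = (3·15² + 10)/(2·5) ≡ 5/10. 10⁻¹ ≡ 12 (mod 17), so λ ≡ 5·12 ≡ 9.
  x = λ² - 15 - 15 = 81 - 30 ≡ 0; y = λ·(15 - 0) - 5 ≡ 11. → (0, 11)
3G: (0, 11) + (15, 5). λ = (5 - 11)/(15 - 0) ≡ 11/15 mod 17. 15⁻¹ ≡ 8 (mod 17) since 15·8 = 120 ≡ 1, so λ ≡ 3.
  x = λ² - 0 - 15 = 9 - 15 ≡ 11; y = λ·(0 - 11) - 11 ≡ 7. → (11, 7)
4G: (11, 7) + (15, 5). λ = (5 - 7)/(15 - 11) ≡ 15/4 mod 17. 4⁻¹ ≡ 13 (mod 17), so λ ≡ 8.
  x = λ² - 11 - 15 = 64 - 26 ≡ 4; y = λ·(11 - 4) - 7 ≡ 15. → (4, 15)
5G: (4, 15) + (15, 5). λ = (5 - 15)/(15 - 4) ≡ 7/11 mod 17. 11⁻¹ ≡ 14 (mod 17), so λ ≡ 13.
  x = λ² - 4 - 15 = 169 - 19 ≡ 14; y = λ·(4 - 14) - 15 ≡ 8. → (14, 8)

(14, 8)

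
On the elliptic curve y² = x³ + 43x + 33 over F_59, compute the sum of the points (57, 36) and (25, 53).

(57, 36) + (25, 53). λ = (53 - 36)/(25 - 57) ≡ 17/27 mod 59. 27⁻¹ ≡ 35 (mod 59) since 27·35 = 945 ≡ 1, so λ ≡ 5.
  x = λ² - 57 - 25 = 25 - 82 ≡ 2; y = λ·(57 - 2) - 36 ≡ 3. → (2, 3)

(2, 3)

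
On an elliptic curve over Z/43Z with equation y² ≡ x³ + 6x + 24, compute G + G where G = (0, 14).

(38, 27)

tangent at (0, 14): λ = (3·0² + 6)/(2·14) ≡ 6/28. 28⁻¹ ≡ 20 (mod 43), so λ ≡ 6·20 ≡ 34.
  x = λ² - 0 - 0 = 1156 - 0 ≡ 38; y = λ·(0 - 38) - 14 ≡ 27. → (38, 27)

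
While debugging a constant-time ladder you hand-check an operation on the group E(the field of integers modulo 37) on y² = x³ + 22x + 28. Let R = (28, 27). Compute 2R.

tangent at (28, 27): λ = (3·28² + 22)/(2·27) ≡ 6/17. 17⁻¹ ≡ 24 (mod 37), so λ ≡ 6·24 ≡ 33.
  x = λ² - 28 - 28 = 1089 - 56 ≡ 34; y = λ·(28 - 34) - 27 ≡ 34. → (34, 34)

(34, 34)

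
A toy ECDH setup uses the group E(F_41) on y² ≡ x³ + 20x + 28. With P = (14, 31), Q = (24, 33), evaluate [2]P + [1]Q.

First 2P:
Repeated addition: build up to 2P.
2P: tangent at (14, 31): λ = (3·14² + 20)/(2·31) ≡ 34/21. 21⁻¹ ≡ 2 (mod 41) since 21·2 = 42 ≡ 1, so λ ≡ 34·2 ≡ 27.
  x = λ² - 14 - 14 = 729 - 28 ≡ 4; y = λ·(14 - 4) - 31 ≡ 34. → (4, 34)
2P = (4, 34).
Finally 2P + Q:
(4, 34) + (24, 33). λ = (33 - 34)/(24 - 4) ≡ 40/20 mod 41. 20⁻¹ ≡ 39 (mod 41), so λ ≡ 2.
  x = λ² - 4 - 24 = 4 - 28 ≡ 17; y = λ·(4 - 17) - 34 ≡ 22. → (17, 22)

(17, 22)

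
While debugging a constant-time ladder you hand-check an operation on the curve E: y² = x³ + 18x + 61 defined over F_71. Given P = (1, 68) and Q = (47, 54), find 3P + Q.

First 3P:
Repeated addition: build up to 3P.
2P: tangent at (1, 68): λ = (3·1² + 18)/(2·68) ≡ 21/65. 65⁻¹ ≡ 59 (mod 71), so λ ≡ 21·59 ≡ 32.
  x = λ² - 1 - 1 = 1024 - 2 ≡ 28; y = λ·(1 - 28) - 68 ≡ 62. → (28, 62)
3P: (28, 62) + (1, 68). λ = (68 - 62)/(1 - 28) ≡ 6/44 mod 71. 44⁻¹ ≡ 21 (mod 71), so λ ≡ 55.
  x = λ² - 28 - 1 = 3025 - 29 ≡ 14; y = λ·(28 - 14) - 62 ≡ 69. → (14, 69)
3P = (14, 69).
Finally 3P + Q:
(14, 69) + (47, 54). λ = (54 - 69)/(47 - 14) ≡ 56/33 mod 71. 33⁻¹ ≡ 28 (mod 71), so λ ≡ 6.
  x = λ² - 14 - 47 = 36 - 61 ≡ 46; y = λ·(14 - 46) - 69 ≡ 23. → (46, 23)

(46, 23)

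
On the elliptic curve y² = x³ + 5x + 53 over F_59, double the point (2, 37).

tangent at (2, 37): λ = (3·2² + 5)/(2·37) ≡ 17/15. 15⁻¹ ≡ 4 (mod 59), so λ ≡ 17·4 ≡ 9.
  x = λ² - 2 - 2 = 81 - 4 ≡ 18; y = λ·(2 - 18) - 37 ≡ 55. → (18, 55)

(18, 55)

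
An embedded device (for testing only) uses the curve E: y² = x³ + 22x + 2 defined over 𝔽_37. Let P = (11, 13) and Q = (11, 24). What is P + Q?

The two points share x = 11 and their y-coordinates satisfy 13 + 24 ≡ 0 (mod 37), so they are inverses. Their sum is the point at infinity.

O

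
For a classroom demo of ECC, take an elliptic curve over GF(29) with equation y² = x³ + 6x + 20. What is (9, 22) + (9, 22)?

(7, 17)

tangent at (9, 22): λ = (3·9² + 6)/(2·22) ≡ 17/15. 15⁻¹ ≡ 2 (mod 29), so λ ≡ 17·2 ≡ 5.
  x = λ² - 9 - 9 = 25 - 18 ≡ 7; y = λ·(9 - 7) - 22 ≡ 17. → (7, 17)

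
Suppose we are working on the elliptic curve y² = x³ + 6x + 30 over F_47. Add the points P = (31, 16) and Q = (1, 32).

(18, 46)

(31, 16) + (1, 32). λ = (32 - 16)/(1 - 31) ≡ 16/17 mod 47. 17⁻¹ ≡ 36 (mod 47) since 17·36 = 612 ≡ 1, so λ ≡ 12.
  x = λ² - 31 - 1 = 144 - 32 ≡ 18; y = λ·(31 - 18) - 16 ≡ 46. → (18, 46)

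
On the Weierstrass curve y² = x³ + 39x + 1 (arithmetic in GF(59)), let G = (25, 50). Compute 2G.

(14, 39)

tangent at (25, 50): λ = (3·25² + 39)/(2·50) ≡ 26/41. 41⁻¹ ≡ 36 (mod 59), so λ ≡ 26·36 ≡ 51.
  x = λ² - 25 - 25 = 2601 - 50 ≡ 14; y = λ·(25 - 14) - 50 ≡ 39. → (14, 39)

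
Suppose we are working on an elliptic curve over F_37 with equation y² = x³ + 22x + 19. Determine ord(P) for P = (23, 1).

2P: tangent at (23, 1): λ = (3·23² + 22)/(2·1) ≡ 18/2. 2⁻¹ ≡ 19 (mod 37) since 2·19 = 38 ≡ 1, so λ ≡ 18·19 ≡ 9.
  x = λ² - 23 - 23 = 81 - 46 ≡ 35; y = λ·(23 - 35) - 1 ≡ 2. → (35, 2)
3P: (35, 2) + (23, 1). λ = (1 - 2)/(23 - 35) ≡ 36/25 mod 37. 25⁻¹ ≡ 3 (mod 37), so λ ≡ 34.
  x = λ² - 35 - 23 = 1156 - 58 ≡ 25; y = λ·(35 - 25) - 2 ≡ 5. → (25, 5)
4P: (25, 5) + (23, 1). λ = (1 - 5)/(23 - 25) ≡ 33/35 mod 37. 35⁻¹ ≡ 18 (mod 37), so λ ≡ 2.
  x = λ² - 25 - 23 = 4 - 48 ≡ 30; y = λ·(25 - 30) - 5 ≡ 22. → (30, 22)
5P: (30, 22) + (23, 1). λ = (1 - 22)/(23 - 30) ≡ 16/30 mod 37. 30⁻¹ ≡ 21 (mod 37), so λ ≡ 3.
  x = λ² - 30 - 23 = 9 - 53 ≡ 30; y = λ·(30 - 30) - 22 ≡ 15. → (30, 15)
6P: (30, 15) + (23, 1). λ = (1 - 15)/(23 - 30) ≡ 23/30 mod 37. 30⁻¹ ≡ 21 (mod 37) since 30·21 = 630 ≡ 1, so λ ≡ 2.
  x = λ² - 30 - 23 = 4 - 53 ≡ 25; y = λ·(30 - 25) - 15 ≡ 32. → (25, 32)
7P: (25, 32) + (23, 1). λ = (1 - 32)/(23 - 25) ≡ 6/35 mod 37. 35⁻¹ ≡ 18 (mod 37) since 35·18 = 630 ≡ 1, so λ ≡ 34.
  x = λ² - 25 - 23 = 1156 - 48 ≡ 35; y = λ·(25 - 35) - 32 ≡ 35. → (35, 35)
8P: (35, 35) + (23, 1). λ = (1 - 35)/(23 - 35) ≡ 3/25 mod 37. 25⁻¹ ≡ 3 (mod 37), so λ ≡ 9.
  x = λ² - 35 - 23 = 81 - 58 ≡ 23; y = λ·(35 - 23) - 35 ≡ 36. → (23, 36)
9P: (23, 36) + (23, 1): same x and y₁ ≡ -y₂, so the sum is ∞.
9P = ∞, so the order is 9.

9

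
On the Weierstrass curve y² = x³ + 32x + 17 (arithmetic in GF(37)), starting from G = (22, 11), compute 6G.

(20, 6)

Repeated addition: build up to 6G.
2G: tangent at (22, 11): λ = (3·22² + 32)/(2·11) ≡ 4/22. 22⁻¹ ≡ 32 (mod 37), so λ ≡ 4·32 ≡ 17.
  x = λ² - 22 - 22 = 289 - 44 ≡ 23; y = λ·(22 - 23) - 11 ≡ 9. → (23, 9)
3G: (23, 9) + (22, 11). λ = (11 - 9)/(22 - 23) ≡ 2/36 mod 37. 36⁻¹ ≡ 36 (mod 37), so λ ≡ 35.
  x = λ² - 23 - 22 = 1225 - 45 ≡ 33; y = λ·(23 - 33) - 9 ≡ 11. → (33, 11)
4G: (33, 11) + (22, 11). λ = (11 - 11)/(22 - 33) ≡ 0/26 mod 37. 26⁻¹ ≡ 10 (mod 37), so λ ≡ 0.
  x = λ² - 33 - 22 = 0 - 55 ≡ 19; y = λ·(33 - 19) - 11 ≡ 26. → (19, 26)
5G: (19, 26) + (22, 11). λ = (11 - 26)/(22 - 19) ≡ 22/3 mod 37. 3⁻¹ ≡ 25 (mod 37) since 3·25 = 75 ≡ 1, so λ ≡ 32.
  x = λ² - 19 - 22 = 1024 - 41 ≡ 21; y = λ·(19 - 21) - 26 ≡ 21. → (21, 21)
6G: (21, 21) + (22, 11). λ = (11 - 21)/(22 - 21) ≡ 27/1 mod 37. 1⁻¹ ≡ 1 (mod 37) since 1·1 = 1 ≡ 1, so λ ≡ 27.
  x = λ² - 21 - 22 = 729 - 43 ≡ 20; y = λ·(21 - 20) - 21 ≡ 6. → (20, 6)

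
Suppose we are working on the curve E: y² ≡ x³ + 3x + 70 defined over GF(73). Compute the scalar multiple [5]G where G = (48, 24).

Double-and-add on 5 = (101)₂. Start with G = (48, 24) for the leading 1-bit.
double: tangent at (48, 24): λ = (3·48² + 3)/(2·24) ≡ 53/48. 48⁻¹ ≡ 35 (mod 73) since 48·35 = 1680 ≡ 1, so λ ≡ 53·35 ≡ 30.
  x = λ² - 48 - 48 = 900 - 96 ≡ 1; y = λ·(48 - 1) - 24 ≡ 72. → (1, 72)
double: tangent at (1, 72): λ = (3·1² + 3)/(2·72) ≡ 6/71. 71⁻¹ ≡ 36 (mod 73) since 71·36 = 2556 ≡ 1, so λ ≡ 6·36 ≡ 70.
  x = λ² - 1 - 1 = 4900 - 2 ≡ 7; y = λ·(1 - 7) - 72 ≡ 19. → (7, 19)
add G: (7, 19) + (48, 24). λ = (24 - 19)/(48 - 7) ≡ 5/41 mod 73. 41⁻¹ ≡ 57 (mod 73), so λ ≡ 66.
  x = λ² - 7 - 48 = 4356 - 55 ≡ 67; y = λ·(7 - 67) - 19 ≡ 36. → (67, 36)

(67, 36)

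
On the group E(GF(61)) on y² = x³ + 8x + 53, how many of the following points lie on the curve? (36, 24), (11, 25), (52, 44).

2

(36, 24): 24² ≡ 27, rhs ≡ 27 → on.
(11, 25): 25² ≡ 15, rhs ≡ 8 → off.
(52, 44): 44² ≡ 45, rhs ≡ 45 → on.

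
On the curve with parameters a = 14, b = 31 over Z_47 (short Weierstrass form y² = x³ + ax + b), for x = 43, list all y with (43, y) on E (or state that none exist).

x³ + 14x + 31 = 80140 ≡ 5 (mod 47).
5 is a non-residue mod 47; no y exists.

none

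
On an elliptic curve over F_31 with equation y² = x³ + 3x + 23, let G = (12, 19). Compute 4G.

Double-and-add on 4 = (100)₂. Start with G = (12, 19) for the leading 1-bit.
double: tangent at (12, 19): λ = (3·12² + 3)/(2·19) ≡ 1/7. 7⁻¹ ≡ 9 (mod 31) since 7·9 = 63 ≡ 1, so λ ≡ 1·9 ≡ 9.
  x = λ² - 12 - 12 = 81 - 24 ≡ 26; y = λ·(12 - 26) - 19 ≡ 10. → (26, 10)
double: tangent at (26, 10): λ = (3·26² + 3)/(2·10) ≡ 16/20. 20⁻¹ ≡ 14 (mod 31) since 20·14 = 280 ≡ 1, so λ ≡ 16·14 ≡ 7.
  x = λ² - 26 - 26 = 49 - 52 ≡ 28; y = λ·(26 - 28) - 10 ≡ 7. → (28, 7)

(28, 7)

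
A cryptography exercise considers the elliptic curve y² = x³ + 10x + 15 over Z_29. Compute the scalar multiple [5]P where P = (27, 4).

Repeated addition: build up to 5P.
2P: tangent at (27, 4): λ = (3·27² + 10)/(2·4) ≡ 22/8. 8⁻¹ ≡ 11 (mod 29) since 8·11 = 88 ≡ 1, so λ ≡ 22·11 ≡ 10.
  x = λ² - 27 - 27 = 100 - 54 ≡ 17; y = λ·(27 - 17) - 4 ≡ 9. → (17, 9)
3P: (17, 9) + (27, 4). λ = (4 - 9)/(27 - 17) ≡ 24/10 mod 29. 10⁻¹ ≡ 3 (mod 29) since 10·3 = 30 ≡ 1, so λ ≡ 14.
  x = λ² - 17 - 27 = 196 - 44 ≡ 7; y = λ·(17 - 7) - 9 ≡ 15. → (7, 15)
4P: (7, 15) + (27, 4). λ = (4 - 15)/(27 - 7) ≡ 18/20 mod 29. 20⁻¹ ≡ 16 (mod 29), so λ ≡ 27.
  x = λ² - 7 - 27 = 729 - 34 ≡ 28; y = λ·(7 - 28) - 15 ≡ 27. → (28, 27)
5P: (28, 27) + (27, 4). λ = (4 - 27)/(27 - 28) ≡ 6/28 mod 29. 28⁻¹ ≡ 28 (mod 29) since 28·28 = 784 ≡ 1, so λ ≡ 23.
  x = λ² - 28 - 27 = 529 - 55 ≡ 10; y = λ·(28 - 10) - 27 ≡ 10. → (10, 10)

(10, 10)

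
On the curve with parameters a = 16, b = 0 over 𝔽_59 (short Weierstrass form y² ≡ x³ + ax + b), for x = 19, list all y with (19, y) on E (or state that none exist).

none

x³ + 16x + 0 = 7163 ≡ 24 (mod 59).
24 is a non-residue mod 59; no y exists.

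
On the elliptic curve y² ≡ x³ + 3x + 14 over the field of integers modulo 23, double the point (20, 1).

tangent at (20, 1): λ = (3·20² + 3)/(2·1) ≡ 7/2. 2⁻¹ ≡ 12 (mod 23), so λ ≡ 7·12 ≡ 15.
  x = λ² - 20 - 20 = 225 - 40 ≡ 1; y = λ·(20 - 1) - 1 ≡ 8. → (1, 8)

(1, 8)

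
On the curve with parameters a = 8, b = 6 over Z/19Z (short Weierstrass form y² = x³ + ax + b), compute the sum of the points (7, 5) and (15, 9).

(7, 5) + (15, 9). λ = (9 - 5)/(15 - 7) ≡ 4/8 mod 19. 8⁻¹ ≡ 12 (mod 19), so λ ≡ 10.
  x = λ² - 7 - 15 = 100 - 22 ≡ 2; y = λ·(7 - 2) - 5 ≡ 7. → (2, 7)

(2, 7)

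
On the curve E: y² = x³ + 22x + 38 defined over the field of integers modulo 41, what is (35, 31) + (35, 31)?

tangent at (35, 31): λ = (3·35² + 22)/(2·31) ≡ 7/21. 21⁻¹ ≡ 2 (mod 41), so λ ≡ 7·2 ≡ 14.
  x = λ² - 35 - 35 = 196 - 70 ≡ 3; y = λ·(35 - 3) - 31 ≡ 7. → (3, 7)

(3, 7)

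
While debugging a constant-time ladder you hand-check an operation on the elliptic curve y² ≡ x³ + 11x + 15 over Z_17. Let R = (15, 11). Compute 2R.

(0, 7)

tangent at (15, 11): λ = (3·15² + 11)/(2·11) ≡ 6/5. 5⁻¹ ≡ 7 (mod 17) since 5·7 = 35 ≡ 1, so λ ≡ 6·7 ≡ 8.
  x = λ² - 15 - 15 = 64 - 30 ≡ 0; y = λ·(15 - 0) - 11 ≡ 7. → (0, 7)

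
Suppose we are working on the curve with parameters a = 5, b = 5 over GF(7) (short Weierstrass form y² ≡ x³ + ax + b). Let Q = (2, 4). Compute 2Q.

tangent at (2, 4): λ = (3·2² + 5)/(2·4) ≡ 3/1. 1⁻¹ ≡ 1 (mod 7) since 1·1 = 1 ≡ 1, so λ ≡ 3·1 ≡ 3.
  x = λ² - 2 - 2 = 9 - 4 ≡ 5; y = λ·(2 - 5) - 4 ≡ 1. → (5, 1)

(5, 1)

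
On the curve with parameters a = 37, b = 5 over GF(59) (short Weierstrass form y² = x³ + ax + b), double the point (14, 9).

(0, 51)

tangent at (14, 9): λ = (3·14² + 37)/(2·9) ≡ 35/18. 18⁻¹ ≡ 23 (mod 59), so λ ≡ 35·23 ≡ 38.
  x = λ² - 14 - 14 = 1444 - 28 ≡ 0; y = λ·(14 - 0) - 9 ≡ 51. → (0, 51)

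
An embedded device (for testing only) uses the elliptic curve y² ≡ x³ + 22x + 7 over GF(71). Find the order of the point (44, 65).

5

2P: tangent at (44, 65): λ = (3·44² + 22)/(2·65) ≡ 8/59. 59⁻¹ ≡ 65 (mod 71), so λ ≡ 8·65 ≡ 23.
  x = λ² - 44 - 44 = 529 - 88 ≡ 15; y = λ·(44 - 15) - 65 ≡ 34. → (15, 34)
3P: (15, 34) + (44, 65). λ = (65 - 34)/(44 - 15) ≡ 31/29 mod 71. 29⁻¹ ≡ 49 (mod 71), so λ ≡ 28.
  x = λ² - 15 - 44 = 784 - 59 ≡ 15; y = λ·(15 - 15) - 34 ≡ 37. → (15, 37)
4P: (15, 37) + (44, 65). λ = (65 - 37)/(44 - 15) ≡ 28/29 mod 71. 29⁻¹ ≡ 49 (mod 71) since 29·49 = 1421 ≡ 1, so λ ≡ 23.
  x = λ² - 15 - 44 = 529 - 59 ≡ 44; y = λ·(15 - 44) - 37 ≡ 6. → (44, 6)
5P: (44, 6) + (44, 65): same x and y₁ ≡ -y₂, so the sum is O.
5P = O, so the order is 5.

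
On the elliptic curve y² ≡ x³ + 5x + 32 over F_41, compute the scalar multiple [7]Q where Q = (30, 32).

Repeated addition: build up to 7Q.
2Q: tangent at (30, 32): λ = (3·30² + 5)/(2·32) ≡ 40/23. 23⁻¹ ≡ 25 (mod 41) since 23·25 = 575 ≡ 1, so λ ≡ 40·25 ≡ 16.
  x = λ² - 30 - 30 = 256 - 60 ≡ 32; y = λ·(30 - 32) - 32 ≡ 18. → (32, 18)
3Q: (32, 18) + (30, 32). λ = (32 - 18)/(30 - 32) ≡ 14/39 mod 41. 39⁻¹ ≡ 20 (mod 41) since 39·20 = 780 ≡ 1, so λ ≡ 34.
  x = λ² - 32 - 30 = 1156 - 62 ≡ 28; y = λ·(32 - 28) - 18 ≡ 36. → (28, 36)
4Q: (28, 36) + (30, 32). λ = (32 - 36)/(30 - 28) ≡ 37/2 mod 41. 2⁻¹ ≡ 21 (mod 41) since 2·21 = 42 ≡ 1, so λ ≡ 39.
  x = λ² - 28 - 30 = 1521 - 58 ≡ 28; y = λ·(28 - 28) - 36 ≡ 5. → (28, 5)
5Q: (28, 5) + (30, 32). λ = (32 - 5)/(30 - 28) ≡ 27/2 mod 41. 2⁻¹ ≡ 21 (mod 41), so λ ≡ 34.
  x = λ² - 28 - 30 = 1156 - 58 ≡ 32; y = λ·(28 - 32) - 5 ≡ 23. → (32, 23)
6Q: (32, 23) + (30, 32). λ = (32 - 23)/(30 - 32) ≡ 9/39 mod 41. 39⁻¹ ≡ 20 (mod 41) since 39·20 = 780 ≡ 1, so λ ≡ 16.
  x = λ² - 32 - 30 = 256 - 62 ≡ 30; y = λ·(32 - 30) - 23 ≡ 9. → (30, 9)
7Q: (30, 9) + (30, 32): same x and y₁ ≡ -y₂, so the sum is O.

O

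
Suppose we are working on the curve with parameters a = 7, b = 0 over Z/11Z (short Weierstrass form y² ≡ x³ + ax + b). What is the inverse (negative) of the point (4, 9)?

-(4, 9) = (4, -9 mod 11) = (4, 2).

(4, 2)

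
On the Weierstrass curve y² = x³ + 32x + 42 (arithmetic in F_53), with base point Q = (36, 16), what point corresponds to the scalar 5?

(15, 44)

Double-and-add on 5 = (101)₂. Start with Q = (36, 16) for the leading 1-bit.
double: tangent at (36, 16): λ = (3·36² + 32)/(2·16) ≡ 51/32. 32⁻¹ ≡ 5 (mod 53), so λ ≡ 51·5 ≡ 43.
  x = λ² - 36 - 36 = 1849 - 72 ≡ 28; y = λ·(36 - 28) - 16 ≡ 10. → (28, 10)
double: tangent at (28, 10): λ = (3·28² + 32)/(2·10) ≡ 52/20. 20⁻¹ ≡ 8 (mod 53) since 20·8 = 160 ≡ 1, so λ ≡ 52·8 ≡ 45.
  x = λ² - 28 - 28 = 2025 - 56 ≡ 8; y = λ·(28 - 8) - 10 ≡ 42. → (8, 42)
add Q: (8, 42) + (36, 16). λ = (16 - 42)/(36 - 8) ≡ 27/28 mod 53. 28⁻¹ ≡ 36 (mod 53), so λ ≡ 18.
  x = λ² - 8 - 36 = 324 - 44 ≡ 15; y = λ·(8 - 15) - 42 ≡ 44. → (15, 44)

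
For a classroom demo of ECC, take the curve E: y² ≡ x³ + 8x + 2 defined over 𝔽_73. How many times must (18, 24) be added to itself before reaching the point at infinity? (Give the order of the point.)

8

2P: tangent at (18, 24): λ = (3·18² + 8)/(2·24) ≡ 31/48. 48⁻¹ ≡ 35 (mod 73) since 48·35 = 1680 ≡ 1, so λ ≡ 31·35 ≡ 63.
  x = λ² - 18 - 18 = 3969 - 36 ≡ 64; y = λ·(18 - 64) - 24 ≡ 71. → (64, 71)
3P: (64, 71) + (18, 24). λ = (24 - 71)/(18 - 64) ≡ 26/27 mod 73. 27⁻¹ ≡ 46 (mod 73) since 27·46 = 1242 ≡ 1, so λ ≡ 28.
  x = λ² - 64 - 18 = 784 - 82 ≡ 45; y = λ·(64 - 45) - 71 ≡ 23. → (45, 23)
4P: (45, 23) + (18, 24). λ = (24 - 23)/(18 - 45) ≡ 1/46 mod 73. 46⁻¹ ≡ 27 (mod 73), so λ ≡ 27.
  x = λ² - 45 - 18 = 729 - 63 ≡ 9; y = λ·(45 - 9) - 23 ≡ 0. → (9, 0)
5P: (9, 0) + (18, 24). λ = (24 - 0)/(18 - 9) ≡ 24/9 mod 73. 9⁻¹ ≡ 65 (mod 73), so λ ≡ 27.
  x = λ² - 9 - 18 = 729 - 27 ≡ 45; y = λ·(9 - 45) - 0 ≡ 50. → (45, 50)
6P: (45, 50) + (18, 24). λ = (24 - 50)/(18 - 45) ≡ 47/46 mod 73. 46⁻¹ ≡ 27 (mod 73) since 46·27 = 1242 ≡ 1, so λ ≡ 28.
  x = λ² - 45 - 18 = 784 - 63 ≡ 64; y = λ·(45 - 64) - 50 ≡ 2. → (64, 2)
7P: (64, 2) + (18, 24). λ = (24 - 2)/(18 - 64) ≡ 22/27 mod 73. 27⁻¹ ≡ 46 (mod 73) since 27·46 = 1242 ≡ 1, so λ ≡ 63.
  x = λ² - 64 - 18 = 3969 - 82 ≡ 18; y = λ·(64 - 18) - 2 ≡ 49. → (18, 49)
8P: (18, 49) + (18, 24): same x and y₁ ≡ -y₂, so the sum is the point at infinity.
8P = the point at infinity, so the order is 8.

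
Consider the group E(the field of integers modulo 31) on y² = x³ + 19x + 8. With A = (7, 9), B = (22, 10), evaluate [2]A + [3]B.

(30, 22)

First 2A:
Repeated addition: build up to 2A.
2A: tangent at (7, 9): λ = (3·7² + 19)/(2·9) ≡ 11/18. 18⁻¹ ≡ 19 (mod 31), so λ ≡ 11·19 ≡ 23.
  x = λ² - 7 - 7 = 529 - 14 ≡ 19; y = λ·(7 - 19) - 9 ≡ 25. → (19, 25)
2A = (19, 25).
Next 3B:
Repeated addition: build up to 3B.
2B: tangent at (22, 10): λ = (3·22² + 19)/(2·10) ≡ 14/20. 20⁻¹ ≡ 14 (mod 31), so λ ≡ 14·14 ≡ 10.
  x = λ² - 22 - 22 = 100 - 44 ≡ 25; y = λ·(22 - 25) - 10 ≡ 22. → (25, 22)
3B: (25, 22) + (22, 10). λ = (10 - 22)/(22 - 25) ≡ 19/28 mod 31. 28⁻¹ ≡ 10 (mod 31), so λ ≡ 4.
  x = λ² - 25 - 22 = 16 - 47 ≡ 0; y = λ·(25 - 0) - 22 ≡ 16. → (0, 16)
3B = (0, 16).
Finally 2A + 3B:
(19, 25) + (0, 16). λ = (16 - 25)/(0 - 19) ≡ 22/12 mod 31. 12⁻¹ ≡ 13 (mod 31) since 12·13 = 156 ≡ 1, so λ ≡ 7.
  x = λ² - 19 - 0 = 49 - 19 ≡ 30; y = λ·(19 - 30) - 25 ≡ 22. → (30, 22)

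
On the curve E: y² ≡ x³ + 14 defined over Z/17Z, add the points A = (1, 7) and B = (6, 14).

(1, 7) + (6, 14). λ = (14 - 7)/(6 - 1) ≡ 7/5 mod 17. 5⁻¹ ≡ 7 (mod 17) since 5·7 = 35 ≡ 1, so λ ≡ 15.
  x = λ² - 1 - 6 = 225 - 7 ≡ 14; y = λ·(1 - 14) - 7 ≡ 2. → (14, 2)

(14, 2)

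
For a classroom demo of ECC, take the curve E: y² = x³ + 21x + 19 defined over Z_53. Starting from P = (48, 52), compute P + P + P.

(32, 49)

Repeated addition: build up to 3P.
2P: tangent at (48, 52): λ = (3·48² + 21)/(2·52) ≡ 43/51. 51⁻¹ ≡ 26 (mod 53) since 51·26 = 1326 ≡ 1, so λ ≡ 43·26 ≡ 5.
  x = λ² - 48 - 48 = 25 - 96 ≡ 35; y = λ·(48 - 35) - 52 ≡ 13. → (35, 13)
3P: (35, 13) + (48, 52). λ = (52 - 13)/(48 - 35) ≡ 39/13 mod 53. 13⁻¹ ≡ 49 (mod 53), so λ ≡ 3.
  x = λ² - 35 - 48 = 9 - 83 ≡ 32; y = λ·(35 - 32) - 13 ≡ 49. → (32, 49)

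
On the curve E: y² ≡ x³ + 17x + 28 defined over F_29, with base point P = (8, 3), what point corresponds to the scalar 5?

Repeated addition: build up to 5P.
2P: tangent at (8, 3): λ = (3·8² + 17)/(2·3) ≡ 6/6. 6⁻¹ ≡ 5 (mod 29), so λ ≡ 6·5 ≡ 1.
  x = λ² - 8 - 8 = 1 - 16 ≡ 14; y = λ·(8 - 14) - 3 ≡ 20. → (14, 20)
3P: (14, 20) + (8, 3). λ = (3 - 20)/(8 - 14) ≡ 12/23 mod 29. 23⁻¹ ≡ 24 (mod 29), so λ ≡ 27.
  x = λ² - 14 - 8 = 729 - 22 ≡ 11; y = λ·(14 - 11) - 20 ≡ 3. → (11, 3)
4P: (11, 3) + (8, 3). λ = (3 - 3)/(8 - 11) ≡ 0/26 mod 29. 26⁻¹ ≡ 19 (mod 29) since 26·19 = 494 ≡ 1, so λ ≡ 0.
  x = λ² - 11 - 8 = 0 - 19 ≡ 10; y = λ·(11 - 10) - 3 ≡ 26. → (10, 26)
5P: (10, 26) + (8, 3). λ = (3 - 26)/(8 - 10) ≡ 6/27 mod 29. 27⁻¹ ≡ 14 (mod 29) since 27·14 = 378 ≡ 1, so λ ≡ 26.
  x = λ² - 10 - 8 = 676 - 18 ≡ 20; y = λ·(10 - 20) - 26 ≡ 4. → (20, 4)

(20, 4)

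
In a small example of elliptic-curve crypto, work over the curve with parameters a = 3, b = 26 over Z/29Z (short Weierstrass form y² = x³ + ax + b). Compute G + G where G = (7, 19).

tangent at (7, 19): λ = (3·7² + 3)/(2·19) ≡ 5/9. 9⁻¹ ≡ 13 (mod 29), so λ ≡ 5·13 ≡ 7.
  x = λ² - 7 - 7 = 49 - 14 ≡ 6; y = λ·(7 - 6) - 19 ≡ 17. → (6, 17)

(6, 17)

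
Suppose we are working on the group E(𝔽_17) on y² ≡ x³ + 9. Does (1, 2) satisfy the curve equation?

y² = 2² ≡ 4; x³ + 0x + 9 = 10 ≡ 10 (mod 17). 4 ≠ 10.

no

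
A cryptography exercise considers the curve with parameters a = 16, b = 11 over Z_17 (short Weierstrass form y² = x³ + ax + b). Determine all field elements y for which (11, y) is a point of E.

x³ + 16x + 11 = 1518 ≡ 5 (mod 17).
5 is a non-residue mod 17; no y exists.

none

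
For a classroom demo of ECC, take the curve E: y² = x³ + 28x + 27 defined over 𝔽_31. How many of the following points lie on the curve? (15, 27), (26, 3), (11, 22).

0

(15, 27): 27² ≡ 16, rhs ≡ 9 → off.
(26, 3): 3² ≡ 9, rhs ≡ 10 → off.
(11, 22): 22² ≡ 19, rhs ≡ 23 → off.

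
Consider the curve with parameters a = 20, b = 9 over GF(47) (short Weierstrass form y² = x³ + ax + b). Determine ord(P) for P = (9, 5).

2P: tangent at (9, 5): λ = (3·9² + 20)/(2·5) ≡ 28/10. 10⁻¹ ≡ 33 (mod 47) since 10·33 = 330 ≡ 1, so λ ≡ 28·33 ≡ 31.
  x = λ² - 9 - 9 = 961 - 18 ≡ 3; y = λ·(9 - 3) - 5 ≡ 40. → (3, 40)
3P: (3, 40) + (9, 5). λ = (5 - 40)/(9 - 3) ≡ 12/6 mod 47. 6⁻¹ ≡ 8 (mod 47), so λ ≡ 2.
  x = λ² - 3 - 9 = 4 - 12 ≡ 39; y = λ·(3 - 39) - 40 ≡ 29. → (39, 29)
4P: (39, 29) + (9, 5). λ = (5 - 29)/(9 - 39) ≡ 23/17 mod 47. 17⁻¹ ≡ 36 (mod 47) since 17·36 = 612 ≡ 1, so λ ≡ 29.
  x = λ² - 39 - 9 = 841 - 48 ≡ 41; y = λ·(39 - 41) - 29 ≡ 7. → (41, 7)
5P: (41, 7) + (9, 5). λ = (5 - 7)/(9 - 41) ≡ 45/15 mod 47. 15⁻¹ ≡ 22 (mod 47), so λ ≡ 3.
  x = λ² - 41 - 9 = 9 - 50 ≡ 6; y = λ·(41 - 6) - 7 ≡ 4. → (6, 4)
6P: (6, 4) + (9, 5). λ = (5 - 4)/(9 - 6) ≡ 1/3 mod 47. 3⁻¹ ≡ 16 (mod 47), so λ ≡ 16.
  x = λ² - 6 - 9 = 256 - 15 ≡ 6; y = λ·(6 - 6) - 4 ≡ 43. → (6, 43)
7P: (6, 43) + (9, 5). λ = (5 - 43)/(9 - 6) ≡ 9/3 mod 47. 3⁻¹ ≡ 16 (mod 47) since 3·16 = 48 ≡ 1, so λ ≡ 3.
  x = λ² - 6 - 9 = 9 - 15 ≡ 41; y = λ·(6 - 41) - 43 ≡ 40. → (41, 40)
8P: (41, 40) + (9, 5). λ = (5 - 40)/(9 - 41) ≡ 12/15 mod 47. 15⁻¹ ≡ 22 (mod 47) since 15·22 = 330 ≡ 1, so λ ≡ 29.
  x = λ² - 41 - 9 = 841 - 50 ≡ 39; y = λ·(41 - 39) - 40 ≡ 18. → (39, 18)
9P: (39, 18) + (9, 5). λ = (5 - 18)/(9 - 39) ≡ 34/17 mod 47. 17⁻¹ ≡ 36 (mod 47) since 17·36 = 612 ≡ 1, so λ ≡ 2.
  x = λ² - 39 - 9 = 4 - 48 ≡ 3; y = λ·(39 - 3) - 18 ≡ 7. → (3, 7)
10P: (3, 7) + (9, 5). λ = (5 - 7)/(9 - 3) ≡ 45/6 mod 47. 6⁻¹ ≡ 8 (mod 47) since 6·8 = 48 ≡ 1, so λ ≡ 31.
  x = λ² - 3 - 9 = 961 - 12 ≡ 9; y = λ·(3 - 9) - 7 ≡ 42. → (9, 42)
11P: (9, 42) + (9, 5): same x and y₁ ≡ -y₂, so the sum is the point at infinity.
11P = the point at infinity, so the order is 11.

11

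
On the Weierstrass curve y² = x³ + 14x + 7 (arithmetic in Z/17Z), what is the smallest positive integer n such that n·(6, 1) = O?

2P: tangent at (6, 1): λ = (3·6² + 14)/(2·1) ≡ 3/2. 2⁻¹ ≡ 9 (mod 17), so λ ≡ 3·9 ≡ 10.
  x = λ² - 6 - 6 = 100 - 12 ≡ 3; y = λ·(6 - 3) - 1 ≡ 12. → (3, 12)
3P: (3, 12) + (6, 1). λ = (1 - 12)/(6 - 3) ≡ 6/3 mod 17. 3⁻¹ ≡ 6 (mod 17), so λ ≡ 2.
  x = λ² - 3 - 6 = 4 - 9 ≡ 12; y = λ·(3 - 12) - 12 ≡ 4. → (12, 4)
4P: (12, 4) + (6, 1). λ = (1 - 4)/(6 - 12) ≡ 14/11 mod 17. 11⁻¹ ≡ 14 (mod 17), so λ ≡ 9.
  x = λ² - 12 - 6 = 81 - 18 ≡ 12; y = λ·(12 - 12) - 4 ≡ 13. → (12, 13)
5P: (12, 13) + (6, 1). λ = (1 - 13)/(6 - 12) ≡ 5/11 mod 17. 11⁻¹ ≡ 14 (mod 17) since 11·14 = 154 ≡ 1, so λ ≡ 2.
  x = λ² - 12 - 6 = 4 - 18 ≡ 3; y = λ·(12 - 3) - 13 ≡ 5. → (3, 5)
6P: (3, 5) + (6, 1). λ = (1 - 5)/(6 - 3) ≡ 13/3 mod 17. 3⁻¹ ≡ 6 (mod 17), so λ ≡ 10.
  x = λ² - 3 - 6 = 100 - 9 ≡ 6; y = λ·(3 - 6) - 5 ≡ 16. → (6, 16)
7P: (6, 16) + (6, 1): same x and y₁ ≡ -y₂, so the sum is O.
7P = O, so the order is 7.

7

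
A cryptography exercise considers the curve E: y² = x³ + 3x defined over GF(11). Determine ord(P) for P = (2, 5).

12

2P: tangent at (2, 5): λ = (3·2² + 3)/(2·5) ≡ 4/10. 10⁻¹ ≡ 10 (mod 11), so λ ≡ 4·10 ≡ 7.
  x = λ² - 2 - 2 = 49 - 4 ≡ 1; y = λ·(2 - 1) - 5 ≡ 2. → (1, 2)
3P: (1, 2) + (2, 5). λ = (5 - 2)/(2 - 1) ≡ 3/1 mod 11. 1⁻¹ ≡ 1 (mod 11) since 1·1 = 1 ≡ 1, so λ ≡ 3.
  x = λ² - 1 - 2 = 9 - 3 ≡ 6; y = λ·(1 - 6) - 2 ≡ 5. → (6, 5)
4P: (6, 5) + (2, 5). λ = (5 - 5)/(2 - 6) ≡ 0/7 mod 11. 7⁻¹ ≡ 8 (mod 11), so λ ≡ 0.
  x = λ² - 6 - 2 = 0 - 8 ≡ 3; y = λ·(6 - 3) - 5 ≡ 6. → (3, 6)
5P: (3, 6) + (2, 5). λ = (5 - 6)/(2 - 3) ≡ 10/10 mod 11. 10⁻¹ ≡ 10 (mod 11) since 10·10 = 100 ≡ 1, so λ ≡ 1.
  x = λ² - 3 - 2 = 1 - 5 ≡ 7; y = λ·(3 - 7) - 6 ≡ 1. → (7, 1)
6P: (7, 1) + (2, 5). λ = (5 - 1)/(2 - 7) ≡ 4/6 mod 11. 6⁻¹ ≡ 2 (mod 11), so λ ≡ 8.
  x = λ² - 7 - 2 = 64 - 9 ≡ 0; y = λ·(7 - 0) - 1 ≡ 0. → (0, 0)
7P: (0, 0) + (2, 5). λ = (5 - 0)/(2 - 0) ≡ 5/2 mod 11. 2⁻¹ ≡ 6 (mod 11), so λ ≡ 8.
  x = λ² - 0 - 2 = 64 - 2 ≡ 7; y = λ·(0 - 7) - 0 ≡ 10. → (7, 10)
8P: (7, 10) + (2, 5). λ = (5 - 10)/(2 - 7) ≡ 6/6 mod 11. 6⁻¹ ≡ 2 (mod 11) since 6·2 = 12 ≡ 1, so λ ≡ 1.
  x = λ² - 7 - 2 = 1 - 9 ≡ 3; y = λ·(7 - 3) - 10 ≡ 5. → (3, 5)
9P: (3, 5) + (2, 5). λ = (5 - 5)/(2 - 3) ≡ 0/10 mod 11. 10⁻¹ ≡ 10 (mod 11) since 10·10 = 100 ≡ 1, so λ ≡ 0.
  x = λ² - 3 - 2 = 0 - 5 ≡ 6; y = λ·(3 - 6) - 5 ≡ 6. → (6, 6)
10P: (6, 6) + (2, 5). λ = (5 - 6)/(2 - 6) ≡ 10/7 mod 11. 7⁻¹ ≡ 8 (mod 11), so λ ≡ 3.
  x = λ² - 6 - 2 = 9 - 8 ≡ 1; y = λ·(6 - 1) - 6 ≡ 9. → (1, 9)
11P: (1, 9) + (2, 5). λ = (5 - 9)/(2 - 1) ≡ 7/1 mod 11. 1⁻¹ ≡ 1 (mod 11), so λ ≡ 7.
  x = λ² - 1 - 2 = 49 - 3 ≡ 2; y = λ·(1 - 2) - 9 ≡ 6. → (2, 6)
12P: (2, 6) + (2, 5): same x and y₁ ≡ -y₂, so the sum is O.
12P = O, so the order is 12.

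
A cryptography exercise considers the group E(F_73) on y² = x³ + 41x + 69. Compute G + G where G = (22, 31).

tangent at (22, 31): λ = (3·22² + 41)/(2·31) ≡ 33/62. 62⁻¹ ≡ 53 (mod 73), so λ ≡ 33·53 ≡ 70.
  x = λ² - 22 - 22 = 4900 - 44 ≡ 38; y = λ·(22 - 38) - 31 ≡ 17. → (38, 17)

(38, 17)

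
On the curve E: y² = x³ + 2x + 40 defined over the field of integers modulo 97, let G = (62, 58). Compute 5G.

Repeated addition: build up to 5G.
2G: tangent at (62, 58): λ = (3·62² + 2)/(2·58) ≡ 88/19. 19⁻¹ ≡ 46 (mod 97), so λ ≡ 88·46 ≡ 71.
  x = λ² - 62 - 62 = 5041 - 124 ≡ 67; y = λ·(62 - 67) - 58 ≡ 72. → (67, 72)
3G: (67, 72) + (62, 58). λ = (58 - 72)/(62 - 67) ≡ 83/92 mod 97. 92⁻¹ ≡ 58 (mod 97) since 92·58 = 5336 ≡ 1, so λ ≡ 61.
  x = λ² - 67 - 62 = 3721 - 129 ≡ 3; y = λ·(67 - 3) - 72 ≡ 49. → (3, 49)
4G: (3, 49) + (62, 58). λ = (58 - 49)/(62 - 3) ≡ 9/59 mod 97. 59⁻¹ ≡ 74 (mod 97), so λ ≡ 84.
  x = λ² - 3 - 62 = 7056 - 65 ≡ 7; y = λ·(3 - 7) - 49 ≡ 3. → (7, 3)
5G: (7, 3) + (62, 58). λ = (58 - 3)/(62 - 7) ≡ 55/55 mod 97. 55⁻¹ ≡ 30 (mod 97), so λ ≡ 1.
  x = λ² - 7 - 62 = 1 - 69 ≡ 29; y = λ·(7 - 29) - 3 ≡ 72. → (29, 72)

(29, 72)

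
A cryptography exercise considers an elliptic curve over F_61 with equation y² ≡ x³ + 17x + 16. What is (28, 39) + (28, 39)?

(14, 3)

tangent at (28, 39): λ = (3·28² + 17)/(2·39) ≡ 51/17. 17⁻¹ ≡ 18 (mod 61) since 17·18 = 306 ≡ 1, so λ ≡ 51·18 ≡ 3.
  x = λ² - 28 - 28 = 9 - 56 ≡ 14; y = λ·(28 - 14) - 39 ≡ 3. → (14, 3)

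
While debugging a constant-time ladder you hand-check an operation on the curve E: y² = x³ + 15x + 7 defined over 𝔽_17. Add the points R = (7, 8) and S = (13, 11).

(7, 8) + (13, 11). λ = (11 - 8)/(13 - 7) ≡ 3/6 mod 17. 6⁻¹ ≡ 3 (mod 17), so λ ≡ 9.
  x = λ² - 7 - 13 = 81 - 20 ≡ 10; y = λ·(7 - 10) - 8 ≡ 16. → (10, 16)

(10, 16)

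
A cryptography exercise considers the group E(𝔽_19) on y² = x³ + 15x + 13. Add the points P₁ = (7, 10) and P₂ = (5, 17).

(5, 2)

(7, 10) + (5, 17). λ = (17 - 10)/(5 - 7) ≡ 7/17 mod 19. 17⁻¹ ≡ 9 (mod 19), so λ ≡ 6.
  x = λ² - 7 - 5 = 36 - 12 ≡ 5; y = λ·(7 - 5) - 10 ≡ 2. → (5, 2)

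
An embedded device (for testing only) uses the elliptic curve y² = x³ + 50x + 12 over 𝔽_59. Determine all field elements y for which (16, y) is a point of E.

none

x³ + 50x + 12 = 4908 ≡ 11 (mod 59).
11 is a non-residue mod 59; no y exists.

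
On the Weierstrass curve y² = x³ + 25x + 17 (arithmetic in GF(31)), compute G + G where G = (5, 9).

(9, 17)

tangent at (5, 9): λ = (3·5² + 25)/(2·9) ≡ 7/18. 18⁻¹ ≡ 19 (mod 31) since 18·19 = 342 ≡ 1, so λ ≡ 7·19 ≡ 9.
  x = λ² - 5 - 5 = 81 - 10 ≡ 9; y = λ·(5 - 9) - 9 ≡ 17. → (9, 17)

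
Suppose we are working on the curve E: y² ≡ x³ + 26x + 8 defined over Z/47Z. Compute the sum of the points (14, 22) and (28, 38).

(37, 39)

(14, 22) + (28, 38). λ = (38 - 22)/(28 - 14) ≡ 16/14 mod 47. 14⁻¹ ≡ 37 (mod 47), so λ ≡ 28.
  x = λ² - 14 - 28 = 784 - 42 ≡ 37; y = λ·(14 - 37) - 22 ≡ 39. → (37, 39)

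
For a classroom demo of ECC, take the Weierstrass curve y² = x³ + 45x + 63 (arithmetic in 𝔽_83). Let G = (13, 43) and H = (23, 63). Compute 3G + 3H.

(40, 25)

First 3G:
Repeated addition: build up to 3G.
2G: tangent at (13, 43): λ = (3·13² + 45)/(2·43) ≡ 54/3. 3⁻¹ ≡ 28 (mod 83) since 3·28 = 84 ≡ 1, so λ ≡ 54·28 ≡ 18.
  x = λ² - 13 - 13 = 324 - 26 ≡ 49; y = λ·(13 - 49) - 43 ≡ 56. → (49, 56)
3G: (49, 56) + (13, 43). λ = (43 - 56)/(13 - 49) ≡ 70/47 mod 83. 47⁻¹ ≡ 53 (mod 83) since 47·53 = 2491 ≡ 1, so λ ≡ 58.
  x = λ² - 49 - 13 = 3364 - 62 ≡ 65; y = λ·(49 - 65) - 56 ≡ 12. → (65, 12)
3G = (65, 12).
Next 3H:
Repeated addition: build up to 3H.
2H: tangent at (23, 63): λ = (3·23² + 45)/(2·63) ≡ 55/43. 43⁻¹ ≡ 56 (mod 83), so λ ≡ 55·56 ≡ 9.
  x = λ² - 23 - 23 = 81 - 46 ≡ 35; y = λ·(23 - 35) - 63 ≡ 78. → (35, 78)
3H: (35, 78) + (23, 63). λ = (63 - 78)/(23 - 35) ≡ 68/71 mod 83. 71⁻¹ ≡ 76 (mod 83) since 71·76 = 5396 ≡ 1, so λ ≡ 22.
  x = λ² - 35 - 23 = 484 - 58 ≡ 11; y = λ·(35 - 11) - 78 ≡ 35. → (11, 35)
3H = (11, 35).
Finally 3G + 3H:
(65, 12) + (11, 35). λ = (35 - 12)/(11 - 65) ≡ 23/29 mod 83. 29⁻¹ ≡ 63 (mod 83), so λ ≡ 38.
  x = λ² - 65 - 11 = 1444 - 76 ≡ 40; y = λ·(65 - 40) - 12 ≡ 25. → (40, 25)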